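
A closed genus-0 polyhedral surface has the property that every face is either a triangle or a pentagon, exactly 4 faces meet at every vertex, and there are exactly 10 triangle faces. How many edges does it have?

Let x be the number of pentagons; then F = 10 + x.
Edge–face incidences: 2E = 3·10 + 5·x = 30 + 5x.
Every vertex has degree 4, so 4V = 2E.
Euler: V − E + F = 2 ⇒ (2E)/4 − E + (10 + x) = 2.
Multiply by 8: 2·(2E) − 4·(2E) + 8·(10 + x) = 16, i.e. 80 + 8x − 2·(30 + 5x) = 16.
Collecting terms: −2x + 20 = 16, so −2x = −4, so x = 2.
Then 2E = 30 + 5·2 = 40, so E = 20, V = 2E/4 = 10, F = 10 + 2 = 12.

20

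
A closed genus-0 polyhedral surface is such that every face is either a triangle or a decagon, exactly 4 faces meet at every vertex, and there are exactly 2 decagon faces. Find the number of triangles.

Let x be the number of triangles; then F = 2 + x.
Edge–face incidences: 2E = 10·2 + 3·x = 20 + 3x.
Every vertex has degree 4, so 4V = 2E.
Euler: V − E + F = 2 ⇒ (2E)/4 − E + (2 + x) = 2.
Multiply by 8: 2·(2E) − 4·(2E) + 8·(2 + x) = 16, i.e. 16 + 8x − 2·(20 + 3x) = 16.
Collecting terms: 2x − 24 = 16, so 2x = 40, so x = 20.
Then 2E = 20 + 3·20 = 80, so E = 40, V = 2E/4 = 20, F = 2 + 20 = 22.

20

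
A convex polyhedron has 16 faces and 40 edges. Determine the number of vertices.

Here V − E + F = 2.
V = 2 + E − F = 2 + 40 − 16 = 26.

26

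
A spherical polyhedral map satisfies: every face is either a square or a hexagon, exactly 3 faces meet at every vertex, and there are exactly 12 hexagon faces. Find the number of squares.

Let x be the number of squares; then F = 12 + x.
Edge–face incidences: 2E = 6·12 + 4·x = 72 + 4x.
Every vertex has degree 3, so 3V = 2E.
Euler: V − E + F = 2 ⇒ (2E)/3 − E + (12 + x) = 2.
Multiply by 6: 2·(2E) − 3·(2E) + 6·(12 + x) = 12, i.e. 72 + 6x − (72 + 4x) = 12.
Collecting terms: 2x = 12, so x = 6.
Then 2E = 72 + 4·6 = 96, so E = 48, V = 2E/3 = 32, F = 12 + 6 = 18.

6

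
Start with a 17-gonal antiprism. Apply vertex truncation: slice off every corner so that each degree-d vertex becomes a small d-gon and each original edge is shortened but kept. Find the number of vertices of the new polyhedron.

136

The base solid has V = 34, E = 68, F = 36.
Truncation replaces each original edge-end by a new vertex, so V′ = 2E = 136.
Each original edge survives, and each old vertex of degree d contributes d new edges; summing degrees gives Σd = 2E, so E′ = E + 2E = 3E = 204.
Each original face survives and each original vertex becomes one new face: F′ = F + V = 70.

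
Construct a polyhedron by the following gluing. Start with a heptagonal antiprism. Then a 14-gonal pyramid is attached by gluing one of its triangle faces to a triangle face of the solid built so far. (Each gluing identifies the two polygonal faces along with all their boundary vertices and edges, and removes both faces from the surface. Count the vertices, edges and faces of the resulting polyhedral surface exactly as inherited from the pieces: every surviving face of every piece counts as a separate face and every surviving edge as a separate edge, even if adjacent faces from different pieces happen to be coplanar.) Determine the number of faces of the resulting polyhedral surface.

29

A heptagonal antiprism: V=14, E=28, F=16.
Attach a 14-gonal pyramid (V=15, E=28, F=15) along a 3-gon: merge 3 vertices and 3 edges, delete both glued faces → V=26, E=53, F=29.
Check: V − E + F = 26 − 53 + 29 = 2.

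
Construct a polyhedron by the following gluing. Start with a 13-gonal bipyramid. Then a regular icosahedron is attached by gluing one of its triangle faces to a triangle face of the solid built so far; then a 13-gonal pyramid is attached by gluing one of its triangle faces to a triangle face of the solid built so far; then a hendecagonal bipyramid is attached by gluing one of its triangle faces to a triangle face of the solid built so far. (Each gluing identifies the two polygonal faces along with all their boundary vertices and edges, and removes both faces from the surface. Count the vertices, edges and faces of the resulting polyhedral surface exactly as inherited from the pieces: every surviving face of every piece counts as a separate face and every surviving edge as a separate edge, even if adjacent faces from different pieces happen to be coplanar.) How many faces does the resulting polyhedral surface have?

A 13-gonal bipyramid: V=15, E=39, F=26.
Attach a regular icosahedron (V=12, E=30, F=20) along a 3-gon: merge 3 vertices and 3 edges, delete both glued faces → V=24, E=66, F=44.
Attach a 13-gonal pyramid (V=14, E=26, F=14) along a 3-gon: merge 3 vertices and 3 edges, delete both glued faces → V=35, E=89, F=56.
Attach a hendecagonal bipyramid (V=13, E=33, F=22) along a 3-gon: merge 3 vertices and 3 edges, delete both glued faces → V=45, E=119, F=76.
Check: V − E + F = 45 − 119 + 76 = 2.

76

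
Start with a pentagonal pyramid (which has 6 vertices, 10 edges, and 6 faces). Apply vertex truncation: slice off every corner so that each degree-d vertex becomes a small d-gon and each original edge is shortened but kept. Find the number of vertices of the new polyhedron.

20

Truncation replaces each original edge-end by a new vertex, so V′ = 2E = 20.
Each original edge survives, and each old vertex of degree d contributes d new edges; summing degrees gives Σd = 2E, so E′ = E + 2E = 3E = 30.
Each original face survives and each original vertex becomes one new face: F′ = F + V = 12.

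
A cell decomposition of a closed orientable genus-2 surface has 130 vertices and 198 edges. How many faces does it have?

For a closed orientable surface of genus 2, χ = 2 − 2·2 = -2.
F = -2 − V + E = -2 − 130 + 198 = 66.

66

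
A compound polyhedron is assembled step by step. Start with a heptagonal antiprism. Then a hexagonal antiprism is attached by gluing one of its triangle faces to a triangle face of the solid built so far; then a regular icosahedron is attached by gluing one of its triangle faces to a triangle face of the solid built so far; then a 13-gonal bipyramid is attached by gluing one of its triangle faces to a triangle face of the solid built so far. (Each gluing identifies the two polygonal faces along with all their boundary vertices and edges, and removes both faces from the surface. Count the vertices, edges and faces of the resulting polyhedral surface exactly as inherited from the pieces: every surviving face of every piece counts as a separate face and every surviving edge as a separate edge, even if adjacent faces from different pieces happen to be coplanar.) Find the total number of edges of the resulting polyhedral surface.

112

A heptagonal antiprism: V=14, E=28, F=16.
Attach a hexagonal antiprism (V=12, E=24, F=14) along a 3-gon: merge 3 vertices and 3 edges, delete both glued faces → V=23, E=49, F=28.
Attach a regular icosahedron (V=12, E=30, F=20) along a 3-gon: merge 3 vertices and 3 edges, delete both glued faces → V=32, E=76, F=46.
Attach a 13-gonal bipyramid (V=15, E=39, F=26) along a 3-gon: merge 3 vertices and 3 edges, delete both glued faces → V=44, E=112, F=70.
Check: V − E + F = 44 − 112 + 70 = 2.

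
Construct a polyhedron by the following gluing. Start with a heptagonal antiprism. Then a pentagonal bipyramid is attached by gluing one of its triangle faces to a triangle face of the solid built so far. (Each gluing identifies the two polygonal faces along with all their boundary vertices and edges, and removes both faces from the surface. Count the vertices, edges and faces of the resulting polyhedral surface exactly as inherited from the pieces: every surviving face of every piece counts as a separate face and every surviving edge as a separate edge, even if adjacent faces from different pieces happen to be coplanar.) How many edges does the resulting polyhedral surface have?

A heptagonal antiprism: V=14, E=28, F=16.
Attach a pentagonal bipyramid (V=7, E=15, F=10) along a 3-gon: merge 3 vertices and 3 edges, delete both glued faces → V=18, E=40, F=24.
Check: V − E + F = 18 − 40 + 24 = 2.

40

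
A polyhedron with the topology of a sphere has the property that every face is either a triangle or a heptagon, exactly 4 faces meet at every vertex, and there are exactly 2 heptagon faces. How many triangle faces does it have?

14

Let x be the number of triangles; then F = 2 + x.
Edge–face incidences: 2E = 7·2 + 3·x = 14 + 3x.
Every vertex has degree 4, so 4V = 2E.
Euler: V − E + F = 2 ⇒ (2E)/4 − E + (2 + x) = 2.
Multiply by 8: 2·(2E) − 4·(2E) + 8·(2 + x) = 16, i.e. 16 + 8x − 2·(14 + 3x) = 16.
Collecting terms: 2x − 12 = 16, so 2x = 28, so x = 14.
Then 2E = 14 + 3·14 = 56, so E = 28, V = 2E/4 = 14, F = 2 + 14 = 16.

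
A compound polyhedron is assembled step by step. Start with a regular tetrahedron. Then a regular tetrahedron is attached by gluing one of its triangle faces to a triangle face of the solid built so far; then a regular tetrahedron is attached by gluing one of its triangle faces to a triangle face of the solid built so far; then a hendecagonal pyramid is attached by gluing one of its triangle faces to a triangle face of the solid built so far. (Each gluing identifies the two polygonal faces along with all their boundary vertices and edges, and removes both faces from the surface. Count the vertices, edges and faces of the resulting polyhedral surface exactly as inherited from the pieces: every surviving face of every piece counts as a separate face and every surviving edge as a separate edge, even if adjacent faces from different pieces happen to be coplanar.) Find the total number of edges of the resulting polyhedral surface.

31

A regular tetrahedron: V=4, E=6, F=4.
Attach a regular tetrahedron (V=4, E=6, F=4) along a 3-gon: merge 3 vertices and 3 edges, delete both glued faces → V=5, E=9, F=6.
Attach a regular tetrahedron (V=4, E=6, F=4) along a 3-gon: merge 3 vertices and 3 edges, delete both glued faces → V=6, E=12, F=8.
Attach a hendecagonal pyramid (V=12, E=22, F=12) along a 3-gon: merge 3 vertices and 3 edges, delete both glued faces → V=15, E=31, F=18.
Check: V − E + F = 15 − 31 + 18 = 2.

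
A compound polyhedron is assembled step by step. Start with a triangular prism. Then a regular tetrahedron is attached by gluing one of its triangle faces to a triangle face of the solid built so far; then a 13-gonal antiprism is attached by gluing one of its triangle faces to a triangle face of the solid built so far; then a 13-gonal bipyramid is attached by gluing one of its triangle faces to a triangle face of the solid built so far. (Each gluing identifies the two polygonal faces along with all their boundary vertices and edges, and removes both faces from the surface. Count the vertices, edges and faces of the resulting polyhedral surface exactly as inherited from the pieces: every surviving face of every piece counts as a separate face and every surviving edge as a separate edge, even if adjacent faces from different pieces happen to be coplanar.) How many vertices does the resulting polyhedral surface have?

42

A triangular prism: V=6, E=9, F=5.
Attach a regular tetrahedron (V=4, E=6, F=4) along a 3-gon: merge 3 vertices and 3 edges, delete both glued faces → V=7, E=12, F=7.
Attach a 13-gonal antiprism (V=26, E=52, F=28) along a 3-gon: merge 3 vertices and 3 edges, delete both glued faces → V=30, E=61, F=33.
Attach a 13-gonal bipyramid (V=15, E=39, F=26) along a 3-gon: merge 3 vertices and 3 edges, delete both glued faces → V=42, E=97, F=57.
Check: V − E + F = 42 − 97 + 57 = 2.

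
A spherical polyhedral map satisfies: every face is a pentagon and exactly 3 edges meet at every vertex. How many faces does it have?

12

Each face has 5 edges and each edge borders two faces, so 2E = 5F.
Each vertex has degree 3, so 3V = 2E and hence V = 5F/3.
Euler: V − E + F = 2 ⇒ (5F/3) − (5F/2) + F = 2.
Multiply by 6: (10 − 15 + 6)F = 12, i.e. 1F = 12.
So F = 12, E = 5·12/2 = 30, V = 5·12/3 = 20.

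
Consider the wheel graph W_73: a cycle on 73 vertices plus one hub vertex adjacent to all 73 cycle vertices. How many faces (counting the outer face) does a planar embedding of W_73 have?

W_73 has V = 73 + 1 = 74 vertices and E = 2·73 = 146 edges.
By Euler's formula F = 2 − V + E = 2 − 74 + 146 = 74.

74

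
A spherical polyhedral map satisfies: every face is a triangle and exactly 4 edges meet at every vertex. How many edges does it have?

Each face has 3 edges and each edge borders two faces, so 2E = 3F.
Each vertex has degree 4, so 4V = 2E and hence V = 3F/4.
Euler: V − E + F = 2 ⇒ (3F/4) − (3F/2) + F = 2.
Multiply by 8: (6 − 12 + 8)F = 16, i.e. 2F = 16.
So F = 8, E = 3·8/2 = 12, V = 3·8/4 = 6.

12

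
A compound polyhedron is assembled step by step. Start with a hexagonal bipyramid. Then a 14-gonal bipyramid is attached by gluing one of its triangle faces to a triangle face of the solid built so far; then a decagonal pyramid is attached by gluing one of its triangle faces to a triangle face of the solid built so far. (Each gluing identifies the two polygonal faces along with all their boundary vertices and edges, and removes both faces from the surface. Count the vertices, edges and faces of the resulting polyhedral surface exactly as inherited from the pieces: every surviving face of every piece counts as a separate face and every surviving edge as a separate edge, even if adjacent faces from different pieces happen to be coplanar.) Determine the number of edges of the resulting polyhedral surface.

A hexagonal bipyramid: V=8, E=18, F=12.
Attach a 14-gonal bipyramid (V=16, E=42, F=28) along a 3-gon: merge 3 vertices and 3 edges, delete both glued faces → V=21, E=57, F=38.
Attach a decagonal pyramid (V=11, E=20, F=11) along a 3-gon: merge 3 vertices and 3 edges, delete both glued faces → V=29, E=74, F=47.
Check: V − E + F = 29 − 74 + 47 = 2.

74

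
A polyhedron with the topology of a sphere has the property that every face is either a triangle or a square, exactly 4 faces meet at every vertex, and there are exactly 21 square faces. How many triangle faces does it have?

8

Let x be the number of triangles; then F = 21 + x.
Edge–face incidences: 2E = 4·21 + 3·x = 84 + 3x.
Every vertex has degree 4, so 4V = 2E.
Euler: V − E + F = 2 ⇒ (2E)/4 − E + (21 + x) = 2.
Multiply by 8: 2·(2E) − 4·(2E) + 8·(21 + x) = 16, i.e. 168 + 8x − 2·(84 + 3x) = 16.
Collecting terms: 2x = 16, so x = 8.
Then 2E = 84 + 3·8 = 108, so E = 54, V = 2E/4 = 27, F = 21 + 8 = 29.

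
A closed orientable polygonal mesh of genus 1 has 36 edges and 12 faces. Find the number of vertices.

24

For a closed orientable surface of genus 1, χ = 2 − 2·1 = 0.
V = 0 + E − F = 0 + 36 − 12 = 24.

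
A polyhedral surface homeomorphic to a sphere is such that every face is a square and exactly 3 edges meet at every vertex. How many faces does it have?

6

Each face has 4 edges and each edge borders two faces, so 2E = 4F.
Each vertex has degree 3, so 3V = 2E and hence V = 4F/3.
Euler: V − E + F = 2 ⇒ (4F/3) − (4F/2) + F = 2.
Multiply by 6: (8 − 12 + 6)F = 12, i.e. 2F = 12.
So F = 6, E = 4·6/2 = 12, V = 4·6/3 = 8.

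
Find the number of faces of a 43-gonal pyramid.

44

A pyramid on an n-gon base has one n-gon and n triangles: V = 43 + 1 = 44, E = 2·43 = 86, F = 43 + 1 = 44.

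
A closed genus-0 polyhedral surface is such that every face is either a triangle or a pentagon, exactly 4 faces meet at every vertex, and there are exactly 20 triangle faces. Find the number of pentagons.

Let x be the number of pentagons; then F = 20 + x.
Edge–face incidences: 2E = 3·20 + 5·x = 60 + 5x.
Every vertex has degree 4, so 4V = 2E.
Euler: V − E + F = 2 ⇒ (2E)/4 − E + (20 + x) = 2.
Multiply by 8: 2·(2E) − 4·(2E) + 8·(20 + x) = 16, i.e. 160 + 8x − 2·(60 + 5x) = 16.
Collecting terms: −2x + 40 = 16, so −2x = −24, so x = 12.
Then 2E = 60 + 5·12 = 120, so E = 60, V = 2E/4 = 30, F = 20 + 12 = 32.

12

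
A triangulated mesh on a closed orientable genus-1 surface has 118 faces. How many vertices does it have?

59

χ = 2 − 2·1 = 0, and every face is a triangle so 3F = 2E.
E = 3·118/2 = 177. Then V = 0 + E − F = 0 + 177 − 118 = 59.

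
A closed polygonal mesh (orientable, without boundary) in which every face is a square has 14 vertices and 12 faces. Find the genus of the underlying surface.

0

Every face is a square, so 2E = 4·12 = 48, giving E = 24.
χ = V − E + F = 14 − 24 + 12 = 2.
For a closed orientable surface χ = 2 − 2g, so g = (2 − (2))/2 = 0.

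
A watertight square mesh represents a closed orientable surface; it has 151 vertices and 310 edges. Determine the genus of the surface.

3

Every face is a square and each edge borders two faces, so 4F = 2·310, giving F = 155.
χ = V − E + F = 151 − 310 + 155 = -4.
For a closed orientable surface χ = 2 − 2g, so g = (2 − (-4))/2 = 3.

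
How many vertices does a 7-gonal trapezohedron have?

The n-trapezohedron (dual of the n-antiprism) has V = 2·7 + 2 = 16, E = 4·7 = 28, F = 2·7 = 14.

16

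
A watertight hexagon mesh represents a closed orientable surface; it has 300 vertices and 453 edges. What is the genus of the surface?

Every face is a hexagon and each edge borders two faces, so 6F = 2·453, giving F = 151.
χ = V − E + F = 300 − 453 + 151 = -2.
For a closed orientable surface χ = 2 − 2g, so g = (2 − (-2))/2 = 2.

2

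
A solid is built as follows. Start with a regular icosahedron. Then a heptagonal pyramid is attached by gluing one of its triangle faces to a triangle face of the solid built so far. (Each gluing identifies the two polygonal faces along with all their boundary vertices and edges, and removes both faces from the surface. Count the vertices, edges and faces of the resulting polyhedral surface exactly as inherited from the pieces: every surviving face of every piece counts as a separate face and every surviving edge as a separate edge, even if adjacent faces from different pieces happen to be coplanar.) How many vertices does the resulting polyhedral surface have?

17

A regular icosahedron: V=12, E=30, F=20.
Attach a heptagonal pyramid (V=8, E=14, F=8) along a 3-gon: merge 3 vertices and 3 edges, delete both glued faces → V=17, E=41, F=26.
Check: V − E + F = 17 − 41 + 26 = 2.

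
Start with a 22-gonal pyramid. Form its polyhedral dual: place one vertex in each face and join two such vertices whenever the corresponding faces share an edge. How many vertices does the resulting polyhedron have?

The base solid has V = 23, E = 44, F = 23.
The dual swaps V and F and preserves E: V′ = F = 23, E′ = E = 44, F′ = V = 23.

23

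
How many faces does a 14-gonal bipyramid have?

A bipyramid over an n-gon has 2n triangular faces and n + 2 vertices: V = 14 + 2 = 16, E = 3·14 = 42, F = 2·14 = 28.

28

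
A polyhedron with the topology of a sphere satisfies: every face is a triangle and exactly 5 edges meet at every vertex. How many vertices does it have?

Each face has 3 edges and each edge borders two faces, so 2E = 3F.
Each vertex has degree 5, so 5V = 2E and hence V = 3F/5.
Euler: V − E + F = 2 ⇒ (3F/5) − (3F/2) + F = 2.
Multiply by 10: (6 − 15 + 10)F = 20, i.e. 1F = 20.
So F = 20, E = 3·20/2 = 30, V = 3·20/5 = 12.

12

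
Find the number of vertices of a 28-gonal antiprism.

56

An antiprism on an n-gon has two n-gon caps and 2n triangles: V = 2·28 = 56, E = 4·28 = 112, F = 2·28 + 2 = 58.
Check: V − E + F = 56 − 112 + 58 = 2.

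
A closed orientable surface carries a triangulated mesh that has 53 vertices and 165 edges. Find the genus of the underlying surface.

2

Every face is a triangle and each edge borders two faces, so 3F = 2·165, giving F = 110.
χ = V − E + F = 53 − 165 + 110 = -2.
For a closed orientable surface χ = 2 − 2g, so g = (2 − (-2))/2 = 2.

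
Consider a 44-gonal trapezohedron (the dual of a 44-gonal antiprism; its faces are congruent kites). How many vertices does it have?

The n-trapezohedron (dual of the n-antiprism) has V = 2·44 + 2 = 90, E = 4·44 = 176, F = 2·44 = 88.

90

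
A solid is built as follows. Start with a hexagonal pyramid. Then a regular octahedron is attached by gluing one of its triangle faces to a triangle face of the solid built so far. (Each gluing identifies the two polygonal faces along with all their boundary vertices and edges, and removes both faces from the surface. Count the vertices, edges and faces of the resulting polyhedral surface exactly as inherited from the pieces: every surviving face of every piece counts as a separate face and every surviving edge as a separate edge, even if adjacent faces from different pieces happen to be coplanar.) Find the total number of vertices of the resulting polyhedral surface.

10

A hexagonal pyramid: V=7, E=12, F=7.
Attach a regular octahedron (V=6, E=12, F=8) along a 3-gon: merge 3 vertices and 3 edges, delete both glued faces → V=10, E=21, F=13.
Check: V − E + F = 10 − 21 + 13 = 2.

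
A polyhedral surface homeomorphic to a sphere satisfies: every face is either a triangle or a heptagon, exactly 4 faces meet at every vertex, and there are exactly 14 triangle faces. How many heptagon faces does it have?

2

Let x be the number of heptagons; then F = 14 + x.
Edge–face incidences: 2E = 3·14 + 7·x = 42 + 7x.
Every vertex has degree 4, so 4V = 2E.
Euler: V − E + F = 2 ⇒ (2E)/4 − E + (14 + x) = 2.
Multiply by 8: 2·(2E) − 4·(2E) + 8·(14 + x) = 16, i.e. 112 + 8x − 2·(42 + 7x) = 16.
Collecting terms: −6x + 28 = 16, so −6x = −12, so x = 2.
Then 2E = 42 + 7·2 = 56, so E = 28, V = 2E/4 = 14, F = 14 + 2 = 16.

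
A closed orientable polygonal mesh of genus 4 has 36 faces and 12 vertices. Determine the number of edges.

54

For a closed orientable surface of genus 4, χ = 2 − 2·4 = -6.
E = V + F − (-6) = 12 + 36 − (-6) = 54.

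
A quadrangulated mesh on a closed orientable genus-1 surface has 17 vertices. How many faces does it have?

χ = 2 − 2·1 = 0, and every face is a square so 4F = 2E.
V − E + F = 0 with E = 4F/2 gives 17 − (4/2 − 1)·F = 0, so F = 17 and E = 34.

17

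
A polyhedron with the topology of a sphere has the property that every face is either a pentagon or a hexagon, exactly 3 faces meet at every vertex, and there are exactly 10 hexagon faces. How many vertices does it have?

Let x be the number of pentagons; then F = 10 + x.
Edge–face incidences: 2E = 6·10 + 5·x = 60 + 5x.
Every vertex has degree 3, so 3V = 2E.
Euler: V − E + F = 2 ⇒ (2E)/3 − E + (10 + x) = 2.
Multiply by 6: 2·(2E) − 3·(2E) + 6·(10 + x) = 12, i.e. 60 + 6x − (60 + 5x) = 12.
Collecting terms: x = 12.
Then 2E = 60 + 5·12 = 120, so E = 60, V = 2E/3 = 40, F = 10 + 12 = 22.

40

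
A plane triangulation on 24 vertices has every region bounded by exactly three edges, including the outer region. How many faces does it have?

44

In a plane triangulation 3F = 2E and V − E + F = 2, so F = 2V − 4 = 2·24 − 4 = 44.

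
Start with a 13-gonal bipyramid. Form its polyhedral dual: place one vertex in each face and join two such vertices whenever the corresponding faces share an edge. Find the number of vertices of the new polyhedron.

26

The base solid has V = 15, E = 39, F = 26.
The dual swaps V and F and preserves E: V′ = F = 26, E′ = E = 39, F′ = V = 15.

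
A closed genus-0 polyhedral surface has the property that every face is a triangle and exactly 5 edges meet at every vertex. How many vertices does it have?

Each face has 3 edges and each edge borders two faces, so 2E = 3F.
Each vertex has degree 5, so 5V = 2E and hence V = 3F/5.
Euler: V − E + F = 2 ⇒ (3F/5) − (3F/2) + F = 2.
Multiply by 10: (6 − 15 + 10)F = 20, i.e. 1F = 20.
So F = 20, E = 3·20/2 = 30, V = 3·20/5 = 12.

12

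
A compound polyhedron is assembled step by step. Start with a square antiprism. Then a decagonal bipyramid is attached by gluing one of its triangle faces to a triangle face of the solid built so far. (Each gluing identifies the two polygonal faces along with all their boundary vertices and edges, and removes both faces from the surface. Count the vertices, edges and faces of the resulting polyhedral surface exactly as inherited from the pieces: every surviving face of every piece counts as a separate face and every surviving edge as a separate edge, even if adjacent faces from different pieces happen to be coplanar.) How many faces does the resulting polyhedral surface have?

A square antiprism: V=8, E=16, F=10.
Attach a decagonal bipyramid (V=12, E=30, F=20) along a 3-gon: merge 3 vertices and 3 edges, delete both glued faces → V=17, E=43, F=28.
Check: V − E + F = 17 − 43 + 28 = 2.

28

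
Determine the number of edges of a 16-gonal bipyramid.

48

A bipyramid over an n-gon has 2n triangular faces and n + 2 vertices: V = 16 + 2 = 18, E = 3·16 = 48, F = 2·16 = 32.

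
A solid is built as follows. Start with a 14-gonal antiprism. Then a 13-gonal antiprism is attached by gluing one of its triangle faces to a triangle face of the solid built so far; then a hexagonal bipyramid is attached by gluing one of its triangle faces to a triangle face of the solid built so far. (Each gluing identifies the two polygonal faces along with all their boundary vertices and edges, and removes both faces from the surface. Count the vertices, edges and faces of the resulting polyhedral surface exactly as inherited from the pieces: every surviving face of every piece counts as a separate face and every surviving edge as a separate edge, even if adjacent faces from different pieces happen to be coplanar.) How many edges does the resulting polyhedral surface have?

A 14-gonal antiprism: V=28, E=56, F=30.
Attach a 13-gonal antiprism (V=26, E=52, F=28) along a 3-gon: merge 3 vertices and 3 edges, delete both glued faces → V=51, E=105, F=56.
Attach a hexagonal bipyramid (V=8, E=18, F=12) along a 3-gon: merge 3 vertices and 3 edges, delete both glued faces → V=56, E=120, F=66.
Check: V − E + F = 56 − 120 + 66 = 2.

120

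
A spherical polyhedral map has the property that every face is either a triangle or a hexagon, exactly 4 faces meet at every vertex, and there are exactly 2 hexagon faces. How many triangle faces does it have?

Let x be the number of triangles; then F = 2 + x.
Edge–face incidences: 2E = 6·2 + 3·x = 12 + 3x.
Every vertex has degree 4, so 4V = 2E.
Euler: V − E + F = 2 ⇒ (2E)/4 − E + (2 + x) = 2.
Multiply by 8: 2·(2E) − 4·(2E) + 8·(2 + x) = 16, i.e. 16 + 8x − 2·(12 + 3x) = 16.
Collecting terms: 2x − 8 = 16, so 2x = 24, so x = 12.
Then 2E = 12 + 3·12 = 48, so E = 24, V = 2E/4 = 12, F = 2 + 12 = 14.

12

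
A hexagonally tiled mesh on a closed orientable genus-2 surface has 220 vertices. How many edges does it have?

χ = 2 − 2·2 = -2, and every face is a hexagon so 6F = 2E.
V − E + F = -2 with E = 6F/2 gives 220 − (6/2 − 1)·F = -2, so F = 111 and E = 333.

333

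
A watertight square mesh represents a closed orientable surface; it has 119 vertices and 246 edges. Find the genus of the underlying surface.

3

Every face is a square and each edge borders two faces, so 4F = 2·246, giving F = 123.
χ = V − E + F = 119 − 246 + 123 = -4.
For a closed orientable surface χ = 2 − 2g, so g = (2 − (-4))/2 = 3.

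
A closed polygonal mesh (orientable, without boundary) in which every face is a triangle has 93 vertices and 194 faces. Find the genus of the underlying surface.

3

Every face is a triangle, so 2E = 3·194 = 582, giving E = 291.
χ = V − E + F = 93 − 291 + 194 = -4.
For a closed orientable surface χ = 2 − 2g, so g = (2 − (-4))/2 = 3.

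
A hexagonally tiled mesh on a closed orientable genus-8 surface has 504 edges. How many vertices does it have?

322

χ = 2 − 2·8 = -14, and every face is a hexagon so 6F = 2E.
F = 2E/6 = 168. Then V = -14 + E − F = -14 + 504 − 168 = 322.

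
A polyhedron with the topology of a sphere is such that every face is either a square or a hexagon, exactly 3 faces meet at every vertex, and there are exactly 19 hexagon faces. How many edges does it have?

Let x be the number of squares; then F = 19 + x.
Edge–face incidences: 2E = 6·19 + 4·x = 114 + 4x.
Every vertex has degree 3, so 3V = 2E.
Euler: V − E + F = 2 ⇒ (2E)/3 − E + (19 + x) = 2.
Multiply by 6: 2·(2E) − 3·(2E) + 6·(19 + x) = 12, i.e. 114 + 6x − (114 + 4x) = 12.
Collecting terms: 2x = 12, so x = 6.
Then 2E = 114 + 4·6 = 138, so E = 69, V = 2E/3 = 46, F = 19 + 6 = 25.

69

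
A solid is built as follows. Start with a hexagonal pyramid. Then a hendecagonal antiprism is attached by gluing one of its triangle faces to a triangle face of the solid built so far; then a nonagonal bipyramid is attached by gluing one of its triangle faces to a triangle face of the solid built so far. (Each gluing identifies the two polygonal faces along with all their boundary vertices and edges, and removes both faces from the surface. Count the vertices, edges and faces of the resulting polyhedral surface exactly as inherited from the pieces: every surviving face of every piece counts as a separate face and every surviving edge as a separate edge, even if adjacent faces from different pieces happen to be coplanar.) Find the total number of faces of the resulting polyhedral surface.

45

A hexagonal pyramid: V=7, E=12, F=7.
Attach a hendecagonal antiprism (V=22, E=44, F=24) along a 3-gon: merge 3 vertices and 3 edges, delete both glued faces → V=26, E=53, F=29.
Attach a nonagonal bipyramid (V=11, E=27, F=18) along a 3-gon: merge 3 vertices and 3 edges, delete both glued faces → V=34, E=77, F=45.
Check: V − E + F = 34 − 77 + 45 = 2.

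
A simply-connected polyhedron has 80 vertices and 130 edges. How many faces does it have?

52

Here V − E + F = 2.
F = 2 − V + E = 2 − 80 + 130 = 52.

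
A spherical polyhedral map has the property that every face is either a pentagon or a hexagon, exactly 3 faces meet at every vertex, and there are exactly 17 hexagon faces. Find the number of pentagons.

12

Let x be the number of pentagons; then F = 17 + x.
Edge–face incidences: 2E = 6·17 + 5·x = 102 + 5x.
Every vertex has degree 3, so 3V = 2E.
Euler: V − E + F = 2 ⇒ (2E)/3 − E + (17 + x) = 2.
Multiply by 6: 2·(2E) − 3·(2E) + 6·(17 + x) = 12, i.e. 102 + 6x − (102 + 5x) = 12.
Collecting terms: x = 12.
Then 2E = 102 + 5·12 = 162, so E = 81, V = 2E/3 = 54, F = 17 + 12 = 29.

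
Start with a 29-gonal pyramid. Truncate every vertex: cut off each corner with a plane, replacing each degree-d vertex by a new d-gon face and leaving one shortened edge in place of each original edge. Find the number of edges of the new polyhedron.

The base solid has V = 30, E = 58, F = 30.
Truncation replaces each original edge-end by a new vertex, so V′ = 2E = 116.
Each original edge survives, and each old vertex of degree d contributes d new edges; summing degrees gives Σd = 2E, so E′ = E + 2E = 3E = 174.
Each original face survives and each original vertex becomes one new face: F′ = F + V = 60.

174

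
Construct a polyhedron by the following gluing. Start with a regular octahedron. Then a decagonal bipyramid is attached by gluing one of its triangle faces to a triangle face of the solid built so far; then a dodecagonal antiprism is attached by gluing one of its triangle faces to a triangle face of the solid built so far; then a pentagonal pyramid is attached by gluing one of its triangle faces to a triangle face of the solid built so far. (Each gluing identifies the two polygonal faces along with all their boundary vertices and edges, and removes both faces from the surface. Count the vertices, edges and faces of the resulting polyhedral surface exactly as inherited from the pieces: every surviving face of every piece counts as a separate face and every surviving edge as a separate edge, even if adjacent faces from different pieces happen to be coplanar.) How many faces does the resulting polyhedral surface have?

54

A regular octahedron: V=6, E=12, F=8.
Attach a decagonal bipyramid (V=12, E=30, F=20) along a 3-gon: merge 3 vertices and 3 edges, delete both glued faces → V=15, E=39, F=26.
Attach a dodecagonal antiprism (V=24, E=48, F=26) along a 3-gon: merge 3 vertices and 3 edges, delete both glued faces → V=36, E=84, F=50.
Attach a pentagonal pyramid (V=6, E=10, F=6) along a 3-gon: merge 3 vertices and 3 edges, delete both glued faces → V=39, E=91, F=54.
Check: V − E + F = 39 − 91 + 54 = 2.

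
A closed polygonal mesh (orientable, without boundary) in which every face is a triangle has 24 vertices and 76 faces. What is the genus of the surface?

8

Every face is a triangle, so 2E = 3·76 = 228, giving E = 114.
χ = V − E + F = 24 − 114 + 76 = -14.
For a closed orientable surface χ = 2 − 2g, so g = (2 − (-14))/2 = 8.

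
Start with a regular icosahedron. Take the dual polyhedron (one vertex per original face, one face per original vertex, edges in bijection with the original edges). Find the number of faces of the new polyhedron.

The base solid has V = 12, E = 30, F = 20.
The dual swaps V and F and preserves E: V′ = F = 20, E′ = E = 30, F′ = V = 12.

12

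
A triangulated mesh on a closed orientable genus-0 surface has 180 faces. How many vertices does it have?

χ = 2 − 2·0 = 2, and every face is a triangle so 3F = 2E.
E = 3·180/2 = 270. Then V = 2 + E − F = 2 + 270 − 180 = 92.

92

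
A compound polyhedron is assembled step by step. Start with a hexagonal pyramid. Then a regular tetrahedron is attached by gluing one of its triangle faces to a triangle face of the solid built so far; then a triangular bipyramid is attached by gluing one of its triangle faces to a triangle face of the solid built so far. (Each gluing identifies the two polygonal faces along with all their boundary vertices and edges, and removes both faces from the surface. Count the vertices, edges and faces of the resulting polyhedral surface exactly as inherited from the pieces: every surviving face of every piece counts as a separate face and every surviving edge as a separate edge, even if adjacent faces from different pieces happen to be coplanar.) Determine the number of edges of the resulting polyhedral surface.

21

A hexagonal pyramid: V=7, E=12, F=7.
Attach a regular tetrahedron (V=4, E=6, F=4) along a 3-gon: merge 3 vertices and 3 edges, delete both glued faces → V=8, E=15, F=9.
Attach a triangular bipyramid (V=5, E=9, F=6) along a 3-gon: merge 3 vertices and 3 edges, delete both glued faces → V=10, E=21, F=13.
Check: V − E + F = 10 − 21 + 13 = 2.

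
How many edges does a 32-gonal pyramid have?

64

A pyramid on an n-gon base has one n-gon and n triangles: V = 32 + 1 = 33, E = 2·32 = 64, F = 32 + 1 = 33.
Check: V − E + F = 33 − 64 + 33 = 2.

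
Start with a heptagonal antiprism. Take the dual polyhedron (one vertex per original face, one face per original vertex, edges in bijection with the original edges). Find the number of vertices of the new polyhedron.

16

The base solid has V = 14, E = 28, F = 16.
The dual swaps V and F and preserves E: V′ = F = 16, E′ = E = 28, F′ = V = 14.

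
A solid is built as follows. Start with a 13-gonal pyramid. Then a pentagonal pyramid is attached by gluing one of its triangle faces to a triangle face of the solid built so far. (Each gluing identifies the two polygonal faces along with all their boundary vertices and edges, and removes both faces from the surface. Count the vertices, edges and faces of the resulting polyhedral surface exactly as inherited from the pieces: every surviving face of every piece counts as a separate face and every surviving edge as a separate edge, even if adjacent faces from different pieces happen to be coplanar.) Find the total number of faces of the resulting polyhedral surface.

18

A 13-gonal pyramid: V=14, E=26, F=14.
Attach a pentagonal pyramid (V=6, E=10, F=6) along a 3-gon: merge 3 vertices and 3 edges, delete both glued faces → V=17, E=33, F=18.
Check: V − E + F = 17 − 33 + 18 = 2.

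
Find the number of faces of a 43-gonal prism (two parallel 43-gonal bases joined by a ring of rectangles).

45

A prism on an n-gon has two n-gon bases and n rectangular sides: V = 2·43 = 86, E = 3·43 = 129, F = 43 + 2 = 45.
Check: V − E + F = 86 − 129 + 45 = 2.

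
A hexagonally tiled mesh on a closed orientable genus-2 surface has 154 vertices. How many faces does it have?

χ = 2 − 2·2 = -2, and every face is a hexagon so 6F = 2E.
V − E + F = -2 with E = 6F/2 gives 154 − (6/2 − 1)·F = -2, so F = 78 and E = 234.

78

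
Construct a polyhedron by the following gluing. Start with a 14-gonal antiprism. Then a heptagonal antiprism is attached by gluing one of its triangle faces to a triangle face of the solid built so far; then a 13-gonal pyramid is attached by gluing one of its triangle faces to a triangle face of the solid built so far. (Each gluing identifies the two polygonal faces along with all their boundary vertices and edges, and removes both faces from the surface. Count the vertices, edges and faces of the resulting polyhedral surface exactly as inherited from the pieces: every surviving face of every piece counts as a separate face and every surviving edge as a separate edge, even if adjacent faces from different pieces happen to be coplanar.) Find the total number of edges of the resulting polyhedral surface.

104

A 14-gonal antiprism: V=28, E=56, F=30.
Attach a heptagonal antiprism (V=14, E=28, F=16) along a 3-gon: merge 3 vertices and 3 edges, delete both glued faces → V=39, E=81, F=44.
Attach a 13-gonal pyramid (V=14, E=26, F=14) along a 3-gon: merge 3 vertices and 3 edges, delete both glued faces → V=50, E=104, F=56.
Check: V − E + F = 50 − 104 + 56 = 2.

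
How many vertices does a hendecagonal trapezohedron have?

24

The n-trapezohedron (dual of the n-antiprism) has V = 2·11 + 2 = 24, E = 4·11 = 44, F = 2·11 = 22.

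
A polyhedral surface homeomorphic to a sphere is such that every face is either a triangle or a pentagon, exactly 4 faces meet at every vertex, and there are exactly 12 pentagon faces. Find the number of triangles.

Let x be the number of triangles; then F = 12 + x.
Edge–face incidences: 2E = 5·12 + 3·x = 60 + 3x.
Every vertex has degree 4, so 4V = 2E.
Euler: V − E + F = 2 ⇒ (2E)/4 − E + (12 + x) = 2.
Multiply by 8: 2·(2E) − 4·(2E) + 8·(12 + x) = 16, i.e. 96 + 8x − 2·(60 + 3x) = 16.
Collecting terms: 2x − 24 = 16, so 2x = 40, so x = 20.
Then 2E = 60 + 3·20 = 120, so E = 60, V = 2E/4 = 30, F = 12 + 20 = 32.

20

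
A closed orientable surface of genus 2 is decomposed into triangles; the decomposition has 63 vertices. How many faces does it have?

χ = 2 − 2·2 = -2, and every face is a triangle so 3F = 2E.
V − E + F = -2 with E = 3F/2 gives 63 − (3/2 − 1)·F = -2, so F = 130 and E = 195.

130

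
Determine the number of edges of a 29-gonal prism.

A prism on an n-gon has two n-gon bases and n rectangular sides: V = 2·29 = 58, E = 3·29 = 87, F = 29 + 2 = 31.
Check: V − E + F = 58 − 87 + 31 = 2.

87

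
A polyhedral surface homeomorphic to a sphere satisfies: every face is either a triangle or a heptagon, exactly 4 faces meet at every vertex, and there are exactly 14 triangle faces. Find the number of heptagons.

Let x be the number of heptagons; then F = 14 + x.
Edge–face incidences: 2E = 3·14 + 7·x = 42 + 7x.
Every vertex has degree 4, so 4V = 2E.
Euler: V − E + F = 2 ⇒ (2E)/4 − E + (14 + x) = 2.
Multiply by 8: 2·(2E) − 4·(2E) + 8·(14 + x) = 16, i.e. 112 + 8x − 2·(42 + 7x) = 16.
Collecting terms: −6x + 28 = 16, so −6x = −12, so x = 2.
Then 2E = 42 + 7·2 = 56, so E = 28, V = 2E/4 = 14, F = 14 + 2 = 16.

2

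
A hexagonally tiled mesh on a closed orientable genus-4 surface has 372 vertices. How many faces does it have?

χ = 2 − 2·4 = -6, and every face is a hexagon so 6F = 2E.
V − E + F = -6 with E = 6F/2 gives 372 − (6/2 − 1)·F = -6, so F = 189 and E = 567.

189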